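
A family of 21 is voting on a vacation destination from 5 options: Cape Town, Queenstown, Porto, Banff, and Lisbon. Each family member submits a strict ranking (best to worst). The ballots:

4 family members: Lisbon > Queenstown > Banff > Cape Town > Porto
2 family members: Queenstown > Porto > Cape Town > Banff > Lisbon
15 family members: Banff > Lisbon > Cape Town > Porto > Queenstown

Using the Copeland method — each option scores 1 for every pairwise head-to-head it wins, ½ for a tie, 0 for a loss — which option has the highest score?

Banff

Cape Town: beats Queenstown and Porto; loses to Banff and Lisbon → score 2.
Queenstown: loses to Cape Town, Porto, Banff, and Lisbon → score 0.
Porto: beats Queenstown; loses to Cape Town, Banff, and Lisbon → score 1.
Banff: beats Cape Town, Queenstown, Porto, and Lisbon → score 4.
Lisbon: beats Cape Town, Queenstown, and Porto; loses to Banff → score 3.
Banff has the best pairwise record.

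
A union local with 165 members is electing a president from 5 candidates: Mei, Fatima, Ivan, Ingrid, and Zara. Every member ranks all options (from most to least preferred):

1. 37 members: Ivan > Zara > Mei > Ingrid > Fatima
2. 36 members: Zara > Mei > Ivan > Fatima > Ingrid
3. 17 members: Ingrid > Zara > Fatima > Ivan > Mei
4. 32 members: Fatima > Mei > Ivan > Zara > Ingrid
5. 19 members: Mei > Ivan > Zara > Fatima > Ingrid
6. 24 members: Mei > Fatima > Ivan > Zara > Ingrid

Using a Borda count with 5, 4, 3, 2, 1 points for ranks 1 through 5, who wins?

Mei: 37·3 + 36·4 + 17·1 + 32·4 + 19·5 + 24·5 = 615
Fatima: 37·1 + 36·2 + 17·3 + 32·5 + 19·2 + 24·4 = 454
Ivan: 37·5 + 36·3 + 17·2 + 32·3 + 19·4 + 24·3 = 571
Ingrid: 37·2 + 36·1 + 17·5 + 32·1 + 19·1 + 24·1 = 270
Zara: 37·4 + 36·5 + 17·4 + 32·2 + 19·3 + 24·2 = 565
Mei has the highest Borda score (615).

Mei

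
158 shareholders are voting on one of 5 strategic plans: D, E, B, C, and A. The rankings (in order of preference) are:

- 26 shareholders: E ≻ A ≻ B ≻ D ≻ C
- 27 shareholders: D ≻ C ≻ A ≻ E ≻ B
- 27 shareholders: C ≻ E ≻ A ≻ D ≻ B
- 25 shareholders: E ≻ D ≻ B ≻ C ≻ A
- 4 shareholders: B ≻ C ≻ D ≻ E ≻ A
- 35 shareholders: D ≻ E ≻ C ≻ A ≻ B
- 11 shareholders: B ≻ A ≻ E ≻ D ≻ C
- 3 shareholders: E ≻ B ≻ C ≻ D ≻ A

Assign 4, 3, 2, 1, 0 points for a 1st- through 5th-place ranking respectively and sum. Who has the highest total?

E

D: 26·1 + 27·4 + 27·1 + 25·3 + 4·2 + 35·4 + 11·1 + 3·1 = 398
E: 26·4 + 27·1 + 27·3 + 25·4 + 4·1 + 35·3 + 11·2 + 3·4 = 455
B: 26·2 + 27·0 + 27·0 + 25·2 + 4·4 + 35·0 + 11·4 + 3·3 = 171
C: 26·0 + 27·3 + 27·4 + 25·1 + 4·3 + 35·2 + 11·0 + 3·2 = 302
A: 26·3 + 27·2 + 27·2 + 25·0 + 4·0 + 35·1 + 11·3 + 3·0 = 254
E has the highest Borda score (455).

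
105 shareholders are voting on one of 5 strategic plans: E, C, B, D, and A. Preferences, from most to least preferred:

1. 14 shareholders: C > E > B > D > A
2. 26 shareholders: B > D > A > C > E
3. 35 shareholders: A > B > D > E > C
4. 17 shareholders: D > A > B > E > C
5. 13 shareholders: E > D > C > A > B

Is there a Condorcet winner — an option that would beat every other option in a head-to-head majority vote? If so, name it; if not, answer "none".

none

Checking pairwise contests:
B beats E 78–27.
E beats C 65–40.
A beats B 65–40.
B beats D 75–30.
D beats A 70–35.
Every option loses at least one head-to-head, so there is no Condorcet winner.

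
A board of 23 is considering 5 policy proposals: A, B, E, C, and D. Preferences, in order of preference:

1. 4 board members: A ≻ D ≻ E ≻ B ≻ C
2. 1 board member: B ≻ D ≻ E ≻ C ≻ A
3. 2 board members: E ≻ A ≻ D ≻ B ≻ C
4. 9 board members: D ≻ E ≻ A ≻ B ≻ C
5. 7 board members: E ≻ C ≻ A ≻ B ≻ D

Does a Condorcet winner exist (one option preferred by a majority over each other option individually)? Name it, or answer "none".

none

Checking pairwise contests:
E beats A 19–4.
A beats B 22–1.
D beats E 14–9.
A beats C 15–8.
A beats D 13–10.
Every option loses at least one head-to-head, so there is no Condorcet winner.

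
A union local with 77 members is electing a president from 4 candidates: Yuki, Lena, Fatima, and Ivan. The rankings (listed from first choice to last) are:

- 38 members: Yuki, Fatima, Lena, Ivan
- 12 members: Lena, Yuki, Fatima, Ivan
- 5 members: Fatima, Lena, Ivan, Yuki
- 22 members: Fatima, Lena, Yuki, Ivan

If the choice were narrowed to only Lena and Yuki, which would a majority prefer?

Lena

Voters preferring Lena to Yuki: 39; preferring Yuki to Lena: 38.
Lena wins the head-to-head.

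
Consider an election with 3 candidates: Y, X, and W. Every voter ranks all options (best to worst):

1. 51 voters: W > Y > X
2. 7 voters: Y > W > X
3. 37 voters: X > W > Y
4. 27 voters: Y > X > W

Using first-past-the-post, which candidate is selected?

W

First-place votes: Y 34, X 37, W 51.
W has the most first-place votes.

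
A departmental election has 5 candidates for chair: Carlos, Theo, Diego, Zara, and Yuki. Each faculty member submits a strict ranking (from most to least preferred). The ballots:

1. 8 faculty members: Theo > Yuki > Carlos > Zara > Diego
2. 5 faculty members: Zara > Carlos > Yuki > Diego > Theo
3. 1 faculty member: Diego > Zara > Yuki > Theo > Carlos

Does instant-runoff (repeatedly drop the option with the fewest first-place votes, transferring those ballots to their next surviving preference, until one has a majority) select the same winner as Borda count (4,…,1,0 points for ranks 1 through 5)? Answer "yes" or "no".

no

Instant-runoff — R1 Carlos 0, Theo 8, Diego 1, Zara 5, Yuki 0 (Theo winner). Winner: Theo.
Borda — scores: Carlos 31, Theo 33, Diego 9, Zara 31, Yuki 36. Winner: Yuki.
The two methods disagree.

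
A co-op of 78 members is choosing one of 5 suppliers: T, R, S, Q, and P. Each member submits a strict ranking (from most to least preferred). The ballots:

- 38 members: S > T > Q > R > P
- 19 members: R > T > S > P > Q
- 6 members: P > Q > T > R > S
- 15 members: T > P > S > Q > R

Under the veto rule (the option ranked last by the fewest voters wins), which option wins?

Last-place votes: T 0, R 15, S 6, Q 19, P 38.
T is ranked last by the fewest voters, so T wins.

T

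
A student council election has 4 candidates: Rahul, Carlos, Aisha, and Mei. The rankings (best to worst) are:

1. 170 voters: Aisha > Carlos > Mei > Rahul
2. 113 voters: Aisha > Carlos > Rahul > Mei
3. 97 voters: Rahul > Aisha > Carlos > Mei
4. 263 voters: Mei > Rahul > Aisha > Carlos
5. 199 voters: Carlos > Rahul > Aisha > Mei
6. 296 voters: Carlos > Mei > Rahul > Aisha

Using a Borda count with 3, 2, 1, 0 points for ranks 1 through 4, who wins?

Rahul: 170·0 + 113·1 + 97·3 + 263·2 + 199·2 + 296·1 = 1624
Carlos: 170·2 + 113·2 + 97·1 + 263·0 + 199·3 + 296·3 = 2148
Aisha: 170·3 + 113·3 + 97·2 + 263·1 + 199·1 + 296·0 = 1505
Mei: 170·1 + 113·0 + 97·0 + 263·3 + 199·0 + 296·2 = 1551
Carlos has the highest Borda score (2148).

Carlos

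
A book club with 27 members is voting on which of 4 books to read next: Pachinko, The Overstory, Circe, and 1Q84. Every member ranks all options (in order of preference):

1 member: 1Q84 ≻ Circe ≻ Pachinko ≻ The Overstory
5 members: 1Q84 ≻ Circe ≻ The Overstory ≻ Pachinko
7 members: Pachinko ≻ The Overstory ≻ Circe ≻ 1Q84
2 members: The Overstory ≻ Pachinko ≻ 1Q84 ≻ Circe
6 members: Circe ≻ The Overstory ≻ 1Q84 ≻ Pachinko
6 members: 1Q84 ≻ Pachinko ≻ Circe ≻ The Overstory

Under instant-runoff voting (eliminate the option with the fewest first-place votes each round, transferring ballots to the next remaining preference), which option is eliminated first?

Round 1: Pachinko 7, The Overstory 2, Circe 6, 1Q84 12. Eliminate The Overstory.

The Overstory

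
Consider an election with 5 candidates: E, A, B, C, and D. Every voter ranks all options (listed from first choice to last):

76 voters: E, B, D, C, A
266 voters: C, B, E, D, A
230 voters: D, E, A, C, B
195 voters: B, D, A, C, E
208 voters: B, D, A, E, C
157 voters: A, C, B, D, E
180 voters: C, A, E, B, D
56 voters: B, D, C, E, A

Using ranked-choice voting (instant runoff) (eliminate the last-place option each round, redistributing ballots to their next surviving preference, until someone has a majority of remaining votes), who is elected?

Round 1: E 76, A 157, B 459, C 446, D 230. Eliminate E.
Round 2: A 157, B 535, C 446, D 230. Eliminate A.
Round 3: B 535, C 603, D 230. Eliminate D.
Round 4: B 535, C 833. C has a majority.

C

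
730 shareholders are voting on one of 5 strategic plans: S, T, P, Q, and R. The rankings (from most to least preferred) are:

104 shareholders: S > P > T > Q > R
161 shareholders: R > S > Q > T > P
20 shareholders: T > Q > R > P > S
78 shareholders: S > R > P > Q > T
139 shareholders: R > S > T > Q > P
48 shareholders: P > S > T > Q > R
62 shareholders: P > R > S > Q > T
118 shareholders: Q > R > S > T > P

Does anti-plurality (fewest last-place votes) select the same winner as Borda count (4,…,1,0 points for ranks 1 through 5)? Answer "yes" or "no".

no

Anti-plurality — last-place votes: S 20, T 140, P 418, Q 0, R 152. Winner: Q.
Borda — scores: S 2132, T 941, P 928, Q 1285, R 2014. Winner: S.
The two methods disagree.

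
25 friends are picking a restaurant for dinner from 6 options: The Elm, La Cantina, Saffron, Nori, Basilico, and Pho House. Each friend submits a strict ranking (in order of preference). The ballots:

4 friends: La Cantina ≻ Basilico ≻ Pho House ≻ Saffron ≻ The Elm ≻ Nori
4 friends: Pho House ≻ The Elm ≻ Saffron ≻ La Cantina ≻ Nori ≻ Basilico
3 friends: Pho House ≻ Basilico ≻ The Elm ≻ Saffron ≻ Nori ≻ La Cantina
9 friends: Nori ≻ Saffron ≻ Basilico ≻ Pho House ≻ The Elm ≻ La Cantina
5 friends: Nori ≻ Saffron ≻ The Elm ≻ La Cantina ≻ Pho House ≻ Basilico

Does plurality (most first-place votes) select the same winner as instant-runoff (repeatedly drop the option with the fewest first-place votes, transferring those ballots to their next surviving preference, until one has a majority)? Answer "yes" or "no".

yes

Plurality — first-place votes: The Elm 0, La Cantina 4, Saffron 0, Nori 14, Basilico 0, Pho House 7. Winner: Nori.
Instant-runoff — R1 The Elm 0, La Cantina 4, Saffron 0, Nori 14, Basilico 0, Pho House 7 (Nori winner). Winner: Nori.
The two methods agree.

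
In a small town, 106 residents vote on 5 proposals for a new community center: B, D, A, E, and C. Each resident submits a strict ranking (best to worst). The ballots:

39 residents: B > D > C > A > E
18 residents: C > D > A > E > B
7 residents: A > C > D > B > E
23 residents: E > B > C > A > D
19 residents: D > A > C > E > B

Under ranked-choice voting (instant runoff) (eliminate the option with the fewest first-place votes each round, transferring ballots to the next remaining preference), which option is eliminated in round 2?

D

Round 1: B 39, D 19, A 7, E 23, C 18. Eliminate A.
Round 2: B 39, D 19, E 23, C 25. Eliminate D.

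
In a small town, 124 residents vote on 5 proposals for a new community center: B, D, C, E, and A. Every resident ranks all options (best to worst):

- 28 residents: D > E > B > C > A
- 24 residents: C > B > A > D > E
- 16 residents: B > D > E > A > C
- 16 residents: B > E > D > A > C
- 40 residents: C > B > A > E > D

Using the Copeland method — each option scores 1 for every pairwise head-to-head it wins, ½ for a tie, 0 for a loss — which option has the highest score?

B: beats D, E, and A; loses to C → score 3.
D: beats E; loses to B, C, and A → score 1.
C: beats B, D, E, and A → score 4.
E: loses to B, D, C, and A → score 0.
A: beats D and E; loses to B and C → score 2.
C has the best pairwise record.

C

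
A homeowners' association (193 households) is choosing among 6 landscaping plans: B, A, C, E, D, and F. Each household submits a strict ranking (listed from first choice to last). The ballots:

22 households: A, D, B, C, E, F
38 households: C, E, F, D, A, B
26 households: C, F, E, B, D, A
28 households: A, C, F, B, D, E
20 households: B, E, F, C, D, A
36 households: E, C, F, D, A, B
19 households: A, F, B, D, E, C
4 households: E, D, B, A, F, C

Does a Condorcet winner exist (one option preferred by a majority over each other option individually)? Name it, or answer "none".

C vs B: 128–65 for C.
C vs A: 120–73 for C.
C vs E: 114–79 for C.
C vs D: 148–45 for C.
C vs F: 150–43 for C.
C beats every other option head-to-head.

C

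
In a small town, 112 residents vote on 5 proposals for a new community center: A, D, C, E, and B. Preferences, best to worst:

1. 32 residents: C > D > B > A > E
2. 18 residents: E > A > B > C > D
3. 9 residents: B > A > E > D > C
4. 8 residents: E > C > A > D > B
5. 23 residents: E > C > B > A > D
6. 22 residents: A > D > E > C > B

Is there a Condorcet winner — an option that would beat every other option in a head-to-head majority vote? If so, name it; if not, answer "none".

Checking pairwise contests:
C beats A 63–49.
A beats D 80–32.
E beats C 80–32.
A beats E 63–49.
D beats B 62–50.
Every option loses at least one head-to-head, so there is no Condorcet winner.

none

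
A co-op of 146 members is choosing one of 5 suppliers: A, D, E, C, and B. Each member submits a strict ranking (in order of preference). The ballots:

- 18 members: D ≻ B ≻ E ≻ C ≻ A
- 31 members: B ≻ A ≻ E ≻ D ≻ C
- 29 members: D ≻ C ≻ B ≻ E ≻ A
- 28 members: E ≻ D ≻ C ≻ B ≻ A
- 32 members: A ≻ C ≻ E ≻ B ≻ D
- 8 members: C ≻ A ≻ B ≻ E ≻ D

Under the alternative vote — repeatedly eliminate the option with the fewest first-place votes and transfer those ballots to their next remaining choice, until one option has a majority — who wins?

D

Round 1: A 32, D 47, E 28, C 8, B 31. Eliminate C.
Round 2: A 40, D 47, E 28, B 31. Eliminate E.
Round 3: A 40, D 75, B 31. D has a majority.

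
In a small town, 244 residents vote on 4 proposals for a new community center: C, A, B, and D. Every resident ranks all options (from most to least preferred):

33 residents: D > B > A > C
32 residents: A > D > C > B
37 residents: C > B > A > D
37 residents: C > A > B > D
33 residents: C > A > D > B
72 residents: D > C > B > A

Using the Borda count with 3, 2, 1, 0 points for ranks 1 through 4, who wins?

C

C: 33·0 + 32·1 + 37·3 + 37·3 + 33·3 + 72·2 = 497
A: 33·1 + 32·3 + 37·1 + 37·2 + 33·2 + 72·0 = 306
B: 33·2 + 32·0 + 37·2 + 37·1 + 33·0 + 72·1 = 249
D: 33·3 + 32·2 + 37·0 + 37·0 + 33·1 + 72·3 = 412
C has the highest Borda score (497).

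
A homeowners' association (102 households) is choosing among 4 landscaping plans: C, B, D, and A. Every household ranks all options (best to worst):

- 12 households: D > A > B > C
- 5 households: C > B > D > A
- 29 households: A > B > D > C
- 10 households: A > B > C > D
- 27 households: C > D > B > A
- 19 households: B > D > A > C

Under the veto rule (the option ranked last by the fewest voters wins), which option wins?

Last-place votes: C 60, B 0, D 10, A 32.
B is ranked last by the fewest voters, so B wins.

B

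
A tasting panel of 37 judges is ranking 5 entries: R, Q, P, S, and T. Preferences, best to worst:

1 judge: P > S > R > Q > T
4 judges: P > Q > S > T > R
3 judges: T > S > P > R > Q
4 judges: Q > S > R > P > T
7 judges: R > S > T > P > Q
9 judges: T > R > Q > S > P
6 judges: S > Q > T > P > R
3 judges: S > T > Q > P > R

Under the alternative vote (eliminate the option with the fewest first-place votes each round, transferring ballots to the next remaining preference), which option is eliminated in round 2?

P

Round 1: R 7, Q 4, P 5, S 9, T 12. Eliminate Q.
Round 2: R 7, P 5, S 13, T 12. Eliminate P.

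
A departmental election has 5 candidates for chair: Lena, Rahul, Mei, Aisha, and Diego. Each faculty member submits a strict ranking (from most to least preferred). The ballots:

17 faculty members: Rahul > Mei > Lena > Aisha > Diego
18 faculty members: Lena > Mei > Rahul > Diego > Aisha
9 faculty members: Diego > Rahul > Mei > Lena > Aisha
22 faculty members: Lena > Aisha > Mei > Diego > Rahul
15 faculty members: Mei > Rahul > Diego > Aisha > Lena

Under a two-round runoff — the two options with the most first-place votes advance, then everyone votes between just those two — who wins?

Rahul

Round 1 first-place votes: Lena 40, Rahul 17, Mei 15, Aisha 0, Diego 9.
Lena and Rahul advance.
Runoff: Lena is preferred to Rahul by 40 voters; Rahul by 41.
Rahul wins the runoff.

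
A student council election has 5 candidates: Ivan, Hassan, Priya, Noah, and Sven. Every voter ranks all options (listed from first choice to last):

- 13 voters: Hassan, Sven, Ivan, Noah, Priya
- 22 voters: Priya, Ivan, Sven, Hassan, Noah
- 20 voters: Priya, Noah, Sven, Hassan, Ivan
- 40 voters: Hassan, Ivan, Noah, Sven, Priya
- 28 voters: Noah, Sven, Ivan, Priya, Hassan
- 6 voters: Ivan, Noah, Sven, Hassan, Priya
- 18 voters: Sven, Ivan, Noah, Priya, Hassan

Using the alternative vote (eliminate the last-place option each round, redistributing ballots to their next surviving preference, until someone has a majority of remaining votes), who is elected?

Round 1: Ivan 6, Hassan 53, Priya 42, Noah 28, Sven 18. Eliminate Ivan.
Round 2: Hassan 53, Priya 42, Noah 34, Sven 18. Eliminate Sven.
Round 3: Hassan 53, Priya 42, Noah 52. Eliminate Priya.
Round 4: Hassan 75, Noah 72. Hassan has a majority.

Hassan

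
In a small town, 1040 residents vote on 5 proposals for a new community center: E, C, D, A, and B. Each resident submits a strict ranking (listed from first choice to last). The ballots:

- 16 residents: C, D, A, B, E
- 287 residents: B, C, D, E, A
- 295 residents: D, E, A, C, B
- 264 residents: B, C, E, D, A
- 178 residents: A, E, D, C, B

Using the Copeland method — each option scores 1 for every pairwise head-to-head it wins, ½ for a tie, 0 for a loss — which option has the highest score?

B

E: beats A; loses to C, D, and B → score 1.
C: beats E, D, and A; loses to B → score 3.
D: beats E and A; loses to C and B → score 2.
A: loses to E, C, D, and B → score 0.
B: beats E, C, D, and A → score 4.
B has the best pairwise record.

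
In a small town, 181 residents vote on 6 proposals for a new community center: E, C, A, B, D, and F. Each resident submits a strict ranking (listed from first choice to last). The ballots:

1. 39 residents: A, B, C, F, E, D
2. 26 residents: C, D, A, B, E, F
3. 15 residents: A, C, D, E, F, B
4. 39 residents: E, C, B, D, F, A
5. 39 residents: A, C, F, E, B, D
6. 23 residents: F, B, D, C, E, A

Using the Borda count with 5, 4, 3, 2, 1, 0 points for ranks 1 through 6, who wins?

C

E: 39·1 + 26·1 + 15·2 + 39·5 + 39·2 + 23·1 = 391
C: 39·3 + 26·5 + 15·4 + 39·4 + 39·4 + 23·2 = 665
A: 39·5 + 26·3 + 15·5 + 39·0 + 39·5 + 23·0 = 543
B: 39·4 + 26·2 + 15·0 + 39·3 + 39·1 + 23·4 = 456
D: 39·0 + 26·4 + 15·3 + 39·2 + 39·0 + 23·3 = 296
F: 39·2 + 26·0 + 15·1 + 39·1 + 39·3 + 23·5 = 364
C has the highest Borda score (665).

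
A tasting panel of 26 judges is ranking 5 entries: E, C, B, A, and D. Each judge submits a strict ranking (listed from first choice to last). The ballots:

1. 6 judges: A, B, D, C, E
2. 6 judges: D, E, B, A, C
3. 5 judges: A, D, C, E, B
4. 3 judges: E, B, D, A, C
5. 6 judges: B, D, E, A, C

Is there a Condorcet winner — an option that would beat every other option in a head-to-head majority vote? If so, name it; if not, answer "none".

none

Checking pairwise contests:
D beats E 23–3.
E beats C 15–11.
E beats B 14–12.
E beats A 15–11.
B beats D 15–11.
Every option loses at least one head-to-head, so there is no Condorcet winner.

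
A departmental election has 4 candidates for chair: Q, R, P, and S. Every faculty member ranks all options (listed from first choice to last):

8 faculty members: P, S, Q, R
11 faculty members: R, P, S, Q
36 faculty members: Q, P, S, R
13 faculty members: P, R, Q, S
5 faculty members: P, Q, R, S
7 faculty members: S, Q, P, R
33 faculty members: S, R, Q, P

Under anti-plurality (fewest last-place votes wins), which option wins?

Q

Last-place votes: Q 11, R 51, P 33, S 18.
Q is ranked last by the fewest voters, so Q wins.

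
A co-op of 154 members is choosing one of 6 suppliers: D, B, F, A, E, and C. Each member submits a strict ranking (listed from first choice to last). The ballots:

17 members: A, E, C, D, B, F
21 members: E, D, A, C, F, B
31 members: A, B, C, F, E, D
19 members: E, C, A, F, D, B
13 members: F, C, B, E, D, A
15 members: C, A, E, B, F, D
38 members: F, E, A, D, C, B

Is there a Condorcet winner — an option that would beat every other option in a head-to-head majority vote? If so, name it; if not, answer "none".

Checking pairwise contests:
F beats D 116–38.
D beats B 95–59.
A beats F 103–51.
E beats A 91–63.
F beats E 82–72.
A beats C 107–47.
Every option loses at least one head-to-head, so there is no Condorcet winner.

none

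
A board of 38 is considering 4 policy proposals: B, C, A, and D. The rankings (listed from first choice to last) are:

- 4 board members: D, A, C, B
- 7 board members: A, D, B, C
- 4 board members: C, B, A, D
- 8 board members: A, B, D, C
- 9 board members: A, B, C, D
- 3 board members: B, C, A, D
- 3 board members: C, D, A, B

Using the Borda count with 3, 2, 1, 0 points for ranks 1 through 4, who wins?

B: 4·0 + 7·1 + 4·2 + 8·2 + 9·2 + 3·3 + 3·0 = 58
C: 4·1 + 7·0 + 4·3 + 8·0 + 9·1 + 3·2 + 3·3 = 40
A: 4·2 + 7·3 + 4·1 + 8·3 + 9·3 + 3·1 + 3·1 = 90
D: 4·3 + 7·2 + 4·0 + 8·1 + 9·0 + 3·0 + 3·2 = 40
A has the highest Borda score (90).

A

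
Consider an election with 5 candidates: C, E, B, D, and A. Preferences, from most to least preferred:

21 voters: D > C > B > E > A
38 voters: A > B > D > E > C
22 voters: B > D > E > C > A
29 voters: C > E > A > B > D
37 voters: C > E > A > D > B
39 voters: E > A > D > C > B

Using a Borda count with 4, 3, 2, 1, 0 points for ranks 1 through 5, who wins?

E

C: 21·3 + 38·0 + 22·1 + 29·4 + 37·4 + 39·1 = 388
E: 21·1 + 38·1 + 22·2 + 29·3 + 37·3 + 39·4 = 457
B: 21·2 + 38·3 + 22·4 + 29·1 + 37·0 + 39·0 = 273
D: 21·4 + 38·2 + 22·3 + 29·0 + 37·1 + 39·2 = 341
A: 21·0 + 38·4 + 22·0 + 29·2 + 37·2 + 39·3 = 401
E has the highest Borda score (457).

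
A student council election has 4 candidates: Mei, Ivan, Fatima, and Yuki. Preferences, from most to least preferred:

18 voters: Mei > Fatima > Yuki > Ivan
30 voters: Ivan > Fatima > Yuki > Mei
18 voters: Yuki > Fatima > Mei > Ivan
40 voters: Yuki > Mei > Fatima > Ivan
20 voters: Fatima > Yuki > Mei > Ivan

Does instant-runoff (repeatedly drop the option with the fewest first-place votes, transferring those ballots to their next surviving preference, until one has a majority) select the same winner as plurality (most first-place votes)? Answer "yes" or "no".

Instant-runoff — R1 Mei 18, Ivan 30, Fatima 20, Yuki 58 (Mei out); R2 Ivan 30, Fatima 38, Yuki 58 (Ivan out); R3 Fatima 68, Yuki 58 (Fatima winner). Winner: Fatima.
Plurality — first-place votes: Mei 18, Ivan 30, Fatima 20, Yuki 58. Winner: Yuki.
The two methods disagree.

no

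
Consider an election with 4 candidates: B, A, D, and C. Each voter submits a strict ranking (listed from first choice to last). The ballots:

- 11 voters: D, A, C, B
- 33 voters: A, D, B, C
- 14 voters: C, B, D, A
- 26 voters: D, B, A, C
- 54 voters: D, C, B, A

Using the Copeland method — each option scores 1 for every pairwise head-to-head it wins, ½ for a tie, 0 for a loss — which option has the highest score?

D

B: beats A; loses to D and C → score 1.
A: beats C; loses to B and D → score 1.
D: beats B, A, and C → score 3.
C: beats B; loses to A and D → score 1.
D has the best pairwise record.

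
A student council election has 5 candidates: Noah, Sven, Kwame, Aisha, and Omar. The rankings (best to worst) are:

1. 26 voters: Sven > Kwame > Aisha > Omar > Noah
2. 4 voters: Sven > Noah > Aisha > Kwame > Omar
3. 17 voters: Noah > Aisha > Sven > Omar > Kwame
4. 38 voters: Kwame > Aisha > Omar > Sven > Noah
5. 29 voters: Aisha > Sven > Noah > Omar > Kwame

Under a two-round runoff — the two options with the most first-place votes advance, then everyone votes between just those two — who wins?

Sven

Round 1 first-place votes: Noah 17, Sven 30, Kwame 38, Aisha 29, Omar 0.
Kwame and Sven advance.
Runoff: Kwame is preferred to Sven by 38 voters; Sven by 76.
Sven wins the runoff.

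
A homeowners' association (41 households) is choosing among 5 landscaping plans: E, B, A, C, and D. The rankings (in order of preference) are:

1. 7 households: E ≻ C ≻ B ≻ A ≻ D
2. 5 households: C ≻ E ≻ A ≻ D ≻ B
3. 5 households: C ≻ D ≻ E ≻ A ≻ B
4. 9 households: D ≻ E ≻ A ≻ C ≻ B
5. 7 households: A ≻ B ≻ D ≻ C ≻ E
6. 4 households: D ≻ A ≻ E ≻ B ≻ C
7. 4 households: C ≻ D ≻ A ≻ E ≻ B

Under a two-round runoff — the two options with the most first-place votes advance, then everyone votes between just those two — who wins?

C

Round 1 first-place votes: E 7, B 0, A 7, C 14, D 13.
C and D advance.
Runoff: C is preferred to D by 21 voters; D by 20.
C wins the runoff.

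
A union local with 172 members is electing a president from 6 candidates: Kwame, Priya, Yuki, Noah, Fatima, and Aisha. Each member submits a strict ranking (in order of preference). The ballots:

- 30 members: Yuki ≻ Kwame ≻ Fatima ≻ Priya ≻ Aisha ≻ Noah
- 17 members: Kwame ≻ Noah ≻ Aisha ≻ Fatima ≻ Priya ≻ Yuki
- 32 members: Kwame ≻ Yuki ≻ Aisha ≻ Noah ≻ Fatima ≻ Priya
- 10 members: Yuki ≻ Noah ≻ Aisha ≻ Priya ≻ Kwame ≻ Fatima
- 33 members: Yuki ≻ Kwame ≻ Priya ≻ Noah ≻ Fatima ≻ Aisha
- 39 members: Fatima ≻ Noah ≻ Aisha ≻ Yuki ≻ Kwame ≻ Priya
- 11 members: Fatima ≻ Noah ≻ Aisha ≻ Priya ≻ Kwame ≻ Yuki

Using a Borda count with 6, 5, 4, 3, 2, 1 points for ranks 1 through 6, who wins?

Yuki

Kwame: 30·5 + 17·6 + 32·6 + 10·2 + 33·5 + 39·2 + 11·2 = 729
Priya: 30·3 + 17·2 + 32·1 + 10·3 + 33·4 + 39·1 + 11·3 = 390
Yuki: 30·6 + 17·1 + 32·5 + 10·6 + 33·6 + 39·3 + 11·1 = 743
Noah: 30·1 + 17·5 + 32·3 + 10·5 + 33·3 + 39·5 + 11·5 = 610
Fatima: 30·4 + 17·3 + 32·2 + 10·1 + 33·2 + 39·6 + 11·6 = 611
Aisha: 30·2 + 17·4 + 32·4 + 10·4 + 33·1 + 39·4 + 11·4 = 529
Yuki has the highest Borda score (743).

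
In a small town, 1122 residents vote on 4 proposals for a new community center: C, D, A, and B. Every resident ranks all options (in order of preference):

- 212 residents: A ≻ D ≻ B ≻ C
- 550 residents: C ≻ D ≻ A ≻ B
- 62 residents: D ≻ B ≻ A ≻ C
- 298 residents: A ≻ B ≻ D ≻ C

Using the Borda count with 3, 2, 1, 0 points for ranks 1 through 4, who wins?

C: 212·0 + 550·3 + 62·0 + 298·0 = 1650
D: 212·2 + 550·2 + 62·3 + 298·1 = 2008
A: 212·3 + 550·1 + 62·1 + 298·3 = 2142
B: 212·1 + 550·0 + 62·2 + 298·2 = 932
A has the highest Borda score (2142).

A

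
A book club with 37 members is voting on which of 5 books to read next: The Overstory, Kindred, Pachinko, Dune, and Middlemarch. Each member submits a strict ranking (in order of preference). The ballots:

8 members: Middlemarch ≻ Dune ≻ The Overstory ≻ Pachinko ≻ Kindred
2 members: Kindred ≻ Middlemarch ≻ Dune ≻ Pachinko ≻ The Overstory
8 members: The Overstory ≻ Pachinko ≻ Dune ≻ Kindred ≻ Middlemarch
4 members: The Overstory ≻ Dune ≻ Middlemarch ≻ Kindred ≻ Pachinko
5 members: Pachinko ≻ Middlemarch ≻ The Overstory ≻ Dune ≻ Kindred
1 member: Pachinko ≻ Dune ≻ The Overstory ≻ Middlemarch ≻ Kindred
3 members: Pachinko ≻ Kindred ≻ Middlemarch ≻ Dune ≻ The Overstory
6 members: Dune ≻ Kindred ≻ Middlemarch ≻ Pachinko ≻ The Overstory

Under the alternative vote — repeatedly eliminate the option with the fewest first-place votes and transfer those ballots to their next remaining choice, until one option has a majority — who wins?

Middlemarch

Round 1: The Overstory 12, Kindred 2, Pachinko 9, Dune 6, Middlemarch 8. Eliminate Kindred.
Round 2: The Overstory 12, Pachinko 9, Dune 6, Middlemarch 10. Eliminate Dune.
Round 3: The Overstory 12, Pachinko 9, Middlemarch 16. Eliminate Pachinko.
Round 4: The Overstory 13, Middlemarch 24. Middlemarch has a majority.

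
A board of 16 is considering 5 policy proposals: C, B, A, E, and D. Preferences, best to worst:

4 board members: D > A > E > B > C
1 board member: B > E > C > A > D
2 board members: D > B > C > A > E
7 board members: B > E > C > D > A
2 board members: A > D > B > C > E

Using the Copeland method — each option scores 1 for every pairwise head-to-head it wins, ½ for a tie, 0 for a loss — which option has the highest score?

B

C: beats A; ties D; loses to B and E → score 1.5.
B: beats C, A, and E; ties D → score 3.5.
A: ties E; loses to C, B, and D → score 0.5.
E: beats C; ties A and D; loses to B → score 2.
D: beats A; ties C, B, and E → score 2.5.
B has the best pairwise record.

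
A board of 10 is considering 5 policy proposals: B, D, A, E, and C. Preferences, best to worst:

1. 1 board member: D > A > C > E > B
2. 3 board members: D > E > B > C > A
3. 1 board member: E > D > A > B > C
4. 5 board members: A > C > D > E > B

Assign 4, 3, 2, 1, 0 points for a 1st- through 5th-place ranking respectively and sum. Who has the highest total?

B: 1·0 + 3·2 + 1·1 + 5·0 = 7
D: 1·4 + 3·4 + 1·3 + 5·2 = 29
A: 1·3 + 3·0 + 1·2 + 5·4 = 25
E: 1·1 + 3·3 + 1·4 + 5·1 = 19
C: 1·2 + 3·1 + 1·0 + 5·3 = 20
D has the highest Borda score (29).

D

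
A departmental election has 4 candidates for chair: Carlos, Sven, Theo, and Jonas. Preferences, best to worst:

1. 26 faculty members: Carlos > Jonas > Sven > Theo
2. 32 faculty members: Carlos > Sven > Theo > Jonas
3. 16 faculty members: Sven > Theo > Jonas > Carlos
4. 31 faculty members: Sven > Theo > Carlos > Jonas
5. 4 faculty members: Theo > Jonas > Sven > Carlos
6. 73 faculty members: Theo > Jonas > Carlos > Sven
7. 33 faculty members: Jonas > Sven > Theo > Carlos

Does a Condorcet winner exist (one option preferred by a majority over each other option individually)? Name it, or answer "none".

Checking pairwise contests:
Theo beats Carlos 157–58.
Carlos beats Sven 131–84.
Sven beats Theo 138–77.
Theo beats Jonas 156–59.
Every option loses at least one head-to-head, so there is no Condorcet winner.

none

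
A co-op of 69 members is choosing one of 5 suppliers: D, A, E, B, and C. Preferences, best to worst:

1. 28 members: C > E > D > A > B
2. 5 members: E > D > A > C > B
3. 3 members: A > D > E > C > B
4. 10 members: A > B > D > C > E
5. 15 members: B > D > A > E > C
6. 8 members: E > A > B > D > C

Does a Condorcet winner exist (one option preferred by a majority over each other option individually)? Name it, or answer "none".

none

Checking pairwise contests:
E beats D 41–28.
D beats A 48–21.
C beats E 38–31.
D beats B 36–33.
D beats C 41–28.
Every option loses at least one head-to-head, so there is no Condorcet winner.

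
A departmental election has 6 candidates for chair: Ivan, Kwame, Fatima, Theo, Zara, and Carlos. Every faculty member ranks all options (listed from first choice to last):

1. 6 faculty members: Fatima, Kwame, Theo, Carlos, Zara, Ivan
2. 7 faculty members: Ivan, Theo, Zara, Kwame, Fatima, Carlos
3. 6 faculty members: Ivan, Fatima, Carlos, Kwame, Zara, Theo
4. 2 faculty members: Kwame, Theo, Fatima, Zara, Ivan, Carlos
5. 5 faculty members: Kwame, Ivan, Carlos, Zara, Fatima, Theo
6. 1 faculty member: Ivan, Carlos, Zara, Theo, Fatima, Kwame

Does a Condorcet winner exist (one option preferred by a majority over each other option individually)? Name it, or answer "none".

Ivan

Ivan vs Kwame: 14–13 for Ivan.
Ivan vs Fatima: 19–8 for Ivan.
Ivan vs Theo: 19–8 for Ivan.
Ivan vs Zara: 19–8 for Ivan.
Ivan vs Carlos: 21–6 for Ivan.
Ivan beats every other option head-to-head.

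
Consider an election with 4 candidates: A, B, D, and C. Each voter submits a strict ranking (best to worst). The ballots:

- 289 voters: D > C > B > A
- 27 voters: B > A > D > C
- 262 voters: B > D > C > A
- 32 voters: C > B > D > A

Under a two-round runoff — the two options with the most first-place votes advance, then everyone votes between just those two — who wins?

Round 1 first-place votes: A 0, B 289, D 289, C 32.
B and D advance.
Runoff: B is preferred to D by 321 voters; D by 289.
B wins the runoff.

B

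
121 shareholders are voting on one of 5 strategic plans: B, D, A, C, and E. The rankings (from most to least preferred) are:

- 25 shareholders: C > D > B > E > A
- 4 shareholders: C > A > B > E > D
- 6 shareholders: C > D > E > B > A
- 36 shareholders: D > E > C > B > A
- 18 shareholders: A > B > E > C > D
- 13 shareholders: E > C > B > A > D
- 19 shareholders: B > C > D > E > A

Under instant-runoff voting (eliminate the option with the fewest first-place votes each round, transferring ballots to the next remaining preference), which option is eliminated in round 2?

Round 1: B 19, D 36, A 18, C 35, E 13. Eliminate E.
Round 2: B 19, D 36, A 18, C 48. Eliminate A.

A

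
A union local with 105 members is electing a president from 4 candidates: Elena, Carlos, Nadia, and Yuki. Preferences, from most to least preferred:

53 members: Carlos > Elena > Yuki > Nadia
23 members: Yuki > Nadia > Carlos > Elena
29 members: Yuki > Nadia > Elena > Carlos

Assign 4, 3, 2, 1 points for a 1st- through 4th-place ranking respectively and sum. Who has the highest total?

Yuki

Elena: 53·3 + 23·1 + 29·2 = 240
Carlos: 53·4 + 23·2 + 29·1 = 287
Nadia: 53·1 + 23·3 + 29·3 = 209
Yuki: 53·2 + 23·4 + 29·4 = 314
Yuki has the highest Borda score (314).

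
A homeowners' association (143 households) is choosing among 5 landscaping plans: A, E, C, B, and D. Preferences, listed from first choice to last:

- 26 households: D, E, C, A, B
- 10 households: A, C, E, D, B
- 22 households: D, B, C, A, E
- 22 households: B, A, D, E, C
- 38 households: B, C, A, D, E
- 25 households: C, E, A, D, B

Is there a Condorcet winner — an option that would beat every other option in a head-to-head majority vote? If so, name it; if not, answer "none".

Checking pairwise contests:
C beats A 111–32.
A beats E 92–51.
B beats C 82–61.
D beats B 83–60.
A beats D 95–48.
Every option loses at least one head-to-head, so there is no Condorcet winner.

none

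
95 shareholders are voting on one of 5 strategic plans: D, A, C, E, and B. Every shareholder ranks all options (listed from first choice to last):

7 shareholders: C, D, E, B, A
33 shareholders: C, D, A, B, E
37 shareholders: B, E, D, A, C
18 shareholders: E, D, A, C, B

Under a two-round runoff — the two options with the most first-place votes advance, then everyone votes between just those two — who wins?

Round 1 first-place votes: D 0, A 0, C 40, E 18, B 37.
C and B advance.
Runoff: C is preferred to B by 58 voters; B by 37.
C wins the runoff.

C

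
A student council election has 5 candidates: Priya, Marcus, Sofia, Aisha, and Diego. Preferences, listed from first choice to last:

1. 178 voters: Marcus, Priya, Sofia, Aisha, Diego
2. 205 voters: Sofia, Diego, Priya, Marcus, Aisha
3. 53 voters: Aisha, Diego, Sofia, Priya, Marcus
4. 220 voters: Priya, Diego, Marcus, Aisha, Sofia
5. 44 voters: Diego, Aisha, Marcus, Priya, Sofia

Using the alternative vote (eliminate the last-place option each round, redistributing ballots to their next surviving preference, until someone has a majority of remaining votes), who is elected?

Marcus

Round 1: Priya 220, Marcus 178, Sofia 205, Aisha 53, Diego 44. Eliminate Diego.
Round 2: Priya 220, Marcus 178, Sofia 205, Aisha 97. Eliminate Aisha.
Round 3: Priya 220, Marcus 222, Sofia 258. Eliminate Priya.
Round 4: Marcus 442, Sofia 258. Marcus has a majority.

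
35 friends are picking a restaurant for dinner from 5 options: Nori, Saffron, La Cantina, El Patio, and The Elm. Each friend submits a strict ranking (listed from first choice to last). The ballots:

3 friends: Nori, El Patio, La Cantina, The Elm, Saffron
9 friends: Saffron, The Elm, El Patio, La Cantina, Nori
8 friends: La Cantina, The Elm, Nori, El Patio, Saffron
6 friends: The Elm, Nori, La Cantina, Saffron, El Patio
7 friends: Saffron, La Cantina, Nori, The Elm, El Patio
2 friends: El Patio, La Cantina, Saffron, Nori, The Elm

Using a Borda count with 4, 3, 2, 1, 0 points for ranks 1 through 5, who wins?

La Cantina

Nori: 3·4 + 9·0 + 8·2 + 6·3 + 7·2 + 2·1 = 62
Saffron: 3·0 + 9·4 + 8·0 + 6·1 + 7·4 + 2·2 = 74
La Cantina: 3·2 + 9·1 + 8·4 + 6·2 + 7·3 + 2·3 = 86
El Patio: 3·3 + 9·2 + 8·1 + 6·0 + 7·0 + 2·4 = 43
The Elm: 3·1 + 9·3 + 8·3 + 6·4 + 7·1 + 2·0 = 85
La Cantina has the highest Borda score (86).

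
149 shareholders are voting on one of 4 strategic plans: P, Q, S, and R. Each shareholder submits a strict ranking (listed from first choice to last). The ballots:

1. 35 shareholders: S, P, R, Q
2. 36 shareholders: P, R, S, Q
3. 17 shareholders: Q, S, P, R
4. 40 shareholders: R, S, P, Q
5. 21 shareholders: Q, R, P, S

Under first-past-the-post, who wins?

First-place votes: P 36, Q 38, S 35, R 40.
R has the most first-place votes.

R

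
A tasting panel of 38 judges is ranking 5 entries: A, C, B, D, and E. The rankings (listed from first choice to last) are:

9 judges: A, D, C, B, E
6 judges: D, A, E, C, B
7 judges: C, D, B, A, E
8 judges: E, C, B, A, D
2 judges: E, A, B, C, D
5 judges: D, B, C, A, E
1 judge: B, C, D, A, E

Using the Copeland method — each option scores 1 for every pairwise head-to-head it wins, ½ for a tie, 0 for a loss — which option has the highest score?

D

A: beats E; ties D; loses to C and B → score 1.5.
C: beats A, B, and E; loses to D → score 3.
B: beats A and E; loses to C and D → score 2.
D: beats C, B, and E; ties A → score 3.5.
E: loses to A, C, B, and D → score 0.
D has the best pairwise record.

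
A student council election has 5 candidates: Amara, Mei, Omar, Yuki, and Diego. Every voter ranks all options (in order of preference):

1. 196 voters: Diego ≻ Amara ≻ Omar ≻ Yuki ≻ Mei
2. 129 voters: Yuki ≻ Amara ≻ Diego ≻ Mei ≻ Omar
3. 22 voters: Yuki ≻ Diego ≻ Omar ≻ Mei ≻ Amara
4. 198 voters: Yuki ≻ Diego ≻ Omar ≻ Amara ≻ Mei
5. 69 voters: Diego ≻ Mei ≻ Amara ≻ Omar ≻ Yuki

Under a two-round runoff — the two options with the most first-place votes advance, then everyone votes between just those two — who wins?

Round 1 first-place votes: Amara 0, Mei 0, Omar 0, Yuki 349, Diego 265.
Yuki and Diego advance.
Runoff: Yuki is preferred to Diego by 349 voters; Diego by 265.
Yuki wins the runoff.

Yuki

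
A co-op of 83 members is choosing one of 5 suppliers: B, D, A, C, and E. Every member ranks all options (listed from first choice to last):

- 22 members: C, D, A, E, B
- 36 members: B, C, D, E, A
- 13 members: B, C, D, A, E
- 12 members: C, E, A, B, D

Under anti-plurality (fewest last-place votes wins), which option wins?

C

Last-place votes: B 22, D 12, A 36, C 0, E 13.
C is ranked last by the fewest voters, so C wins.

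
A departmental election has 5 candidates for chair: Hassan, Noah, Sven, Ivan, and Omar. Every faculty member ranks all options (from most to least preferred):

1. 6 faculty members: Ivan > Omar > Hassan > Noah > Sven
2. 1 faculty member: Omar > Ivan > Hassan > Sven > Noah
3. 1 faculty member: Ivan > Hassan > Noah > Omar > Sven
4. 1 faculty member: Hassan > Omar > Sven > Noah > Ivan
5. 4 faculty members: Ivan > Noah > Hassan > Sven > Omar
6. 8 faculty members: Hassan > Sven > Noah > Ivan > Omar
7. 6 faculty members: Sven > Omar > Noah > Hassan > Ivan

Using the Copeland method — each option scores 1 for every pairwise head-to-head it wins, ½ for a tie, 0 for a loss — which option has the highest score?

Hassan: beats Noah, Sven, Ivan, and Omar → score 4.
Noah: beats Ivan; loses to Hassan, Sven, and Omar → score 1.
Sven: beats Noah, Ivan, and Omar; loses to Hassan → score 3.
Ivan: beats Omar; loses to Hassan, Noah, and Sven → score 1.
Omar: beats Noah; loses to Hassan, Sven, and Ivan → score 1.
Hassan has the best pairwise record.

Hassan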